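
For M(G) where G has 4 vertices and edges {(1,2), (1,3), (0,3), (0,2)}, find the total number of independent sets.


An independent set in a graphic matroid is an acyclic edge subset.
G has 4 vertices and 4 edges.
Enumerate all 2^4 = 16 subsets, checking for acyclicity.
Total independent sets = 15.

15


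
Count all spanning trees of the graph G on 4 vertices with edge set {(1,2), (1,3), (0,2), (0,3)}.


By Kirchhoff's matrix tree theorem, the number of spanning trees equals
the determinant of any cofactor of the Laplacian matrix L.
G has 4 vertices and 4 edges.
Computing the (3 x 3) cofactor determinant gives 4.

4


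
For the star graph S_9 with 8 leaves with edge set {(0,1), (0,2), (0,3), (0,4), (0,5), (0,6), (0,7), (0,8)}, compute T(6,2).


A star on 9 vertices is a tree with 8 edges.
T(x,y) = x^(8) for any tree.
T(6,2) = 6^8 = 1679616.

1679616


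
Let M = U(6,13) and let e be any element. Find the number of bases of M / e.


Contracting e from U(6,13) gives U(5,12).
Bases of U(5,12) = (12 choose 5) = 792.

792


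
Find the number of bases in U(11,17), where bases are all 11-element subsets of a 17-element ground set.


Bases of U(11,17) are all 11-element subsets of the 17-element ground set.
Number of bases = C(17,11).
C(17,11) = 12376.

12376


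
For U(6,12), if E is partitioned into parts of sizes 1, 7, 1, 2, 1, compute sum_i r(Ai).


r(Ai) = min(|Ai|, 6) for each part.
Sum = min(1,6) + min(7,6) + min(1,6) + min(2,6) + min(1,6)
    = 1 + 6 + 1 + 2 + 1
    = 11.

11


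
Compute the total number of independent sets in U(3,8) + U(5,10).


For a direct sum, |I(M1+M2)| = |I(M1)| * |I(M2)|.
|I(U(3,8))| = sum C(8,k) for k=0..3 = 93.
|I(U(5,10))| = sum C(10,k) for k=0..5 = 638.
Total = 93 * 638 = 59334.

59334


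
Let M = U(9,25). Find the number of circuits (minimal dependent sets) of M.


In U(9,25), circuits are the (10)-element subsets.
Any set of 10 elements is dependent, and removing any one element gives
an independent set of size 9, so it is a minimal dependent set.
Number of circuits = C(25,10) = 25! / (10! * 15!) = 3268760.

3268760


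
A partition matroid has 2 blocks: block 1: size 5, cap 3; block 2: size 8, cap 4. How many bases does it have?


A basis picks exactly ci elements from block i.
Number of bases = product of C(|Si|, ci).
= C(5,3) * C(8,4)
= 10 * 70
= 700.

700


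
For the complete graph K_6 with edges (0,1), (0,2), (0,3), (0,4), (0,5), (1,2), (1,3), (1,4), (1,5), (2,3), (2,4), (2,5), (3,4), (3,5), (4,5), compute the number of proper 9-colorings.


P(K_6, k) = k(k-1)(k-2)...(k-5).
P(9) = (9) * (8) * (7) * (6) * (5) * (4) = 60480.

60480


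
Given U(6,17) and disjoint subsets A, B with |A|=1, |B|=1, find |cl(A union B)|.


|A union B| = 1 + 1 = 2 (disjoint).
In U(6,17), cl(S) = S if |S| < 6, else cl(S) = E.
Since 2 < 6, cl(A union B) = A union B.
|cl(A union B)| = 2.

2


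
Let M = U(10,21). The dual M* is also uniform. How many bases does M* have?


The dual of U(r,n) is U(n-r, n) = U(11,21).
Bases of U(11,21) are all (11)-element subsets.
|B(M*)| = C(21,11) = 21! / (11! * 10!) = 352716.

352716


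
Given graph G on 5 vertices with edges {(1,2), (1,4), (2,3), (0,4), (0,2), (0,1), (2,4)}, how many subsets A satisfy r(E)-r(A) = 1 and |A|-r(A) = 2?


R(x,y) = sum over A in 2^E of x^(r(E)-r(A)) * y^(|A|-r(A)).
G has 5 vertices, 7 edges. r(E) = 4.
Enumerate all 2^7 = 128 subsets.
Count subsets with r(E)-r(A)=1 and |A|-r(A)=2: 6.

6


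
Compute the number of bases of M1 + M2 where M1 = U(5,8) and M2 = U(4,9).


Bases of a direct sum M1 + M2: |B| = |B(M1)| * |B(M2)|.
|B(U(5,8))| = C(8,5) = 56.
|B(U(4,9))| = C(9,4) = 126.
Total bases = 56 * 126 = 7056.

7056


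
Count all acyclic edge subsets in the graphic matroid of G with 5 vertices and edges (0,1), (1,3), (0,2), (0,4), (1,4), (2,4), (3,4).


An independent set in a graphic matroid is an acyclic edge subset.
G has 5 vertices and 7 edges.
Enumerate all 2^7 = 128 subsets, checking for acyclicity.
Total independent sets = 82.

82


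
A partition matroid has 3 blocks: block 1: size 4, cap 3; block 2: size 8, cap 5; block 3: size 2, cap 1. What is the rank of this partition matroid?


Rank of a partition matroid = sum of min(|Si|, ci) for each block.
= min(4,3) + min(8,5) + min(2,1)
= 3 + 5 + 1
= 9.

9


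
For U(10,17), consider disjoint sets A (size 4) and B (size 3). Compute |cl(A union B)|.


|A union B| = 4 + 3 = 7 (disjoint).
In U(10,17), cl(S) = S if |S| < 10, else cl(S) = E.
Since 7 < 10, cl(A union B) = A union B.
|cl(A union B)| = 7.

7


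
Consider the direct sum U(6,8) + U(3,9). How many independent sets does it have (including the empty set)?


For a direct sum, |I(M1+M2)| = |I(M1)| * |I(M2)|.
|I(U(6,8))| = sum C(8,k) for k=0..6 = 247.
|I(U(3,9))| = sum C(9,k) for k=0..3 = 130.
Total = 247 * 130 = 32110.

32110


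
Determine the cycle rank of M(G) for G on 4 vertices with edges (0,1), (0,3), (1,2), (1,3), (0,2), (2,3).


Cycle rank (nullity) = |E| - r(M) = |E| - (|V| - c).
|E| = 6, |V| = 4, c = 1.
Nullity = 6 - (4 - 1) = 6 - 3 = 3.

3


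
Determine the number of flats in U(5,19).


Flats of U(5,19): every subset of size < 5 is a flat, plus E itself.
Count = (19 choose 0) + (19 choose 1) + (19 choose 2) + (19 choose 3) + (19 choose 4) + 1
     = 1 + 19 + 171 + 969 + 3876 + 1
     = 5037.

5037


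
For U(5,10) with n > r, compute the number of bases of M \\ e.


Deleting e from U(5,10) gives U(5,9) since n > r.
Bases of U(5,9) = C(9,5) = 9! / (5! * 4!) = 126.

126


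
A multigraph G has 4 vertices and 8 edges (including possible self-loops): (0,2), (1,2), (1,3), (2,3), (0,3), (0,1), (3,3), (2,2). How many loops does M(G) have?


In a graphic matroid, a loop is a self-loop edge (u,u) with rank 0.
Examining all 8 edges for self-loops...
Self-loops found: (3,3), (2,2)
Number of loops = 2.

2


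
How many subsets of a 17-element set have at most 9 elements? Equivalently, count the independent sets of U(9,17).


Independent sets of U(9,17) are all subsets of size <= 9.
Count = (17 choose 0) + (17 choose 1) + (17 choose 2) + (17 choose 3) + (17 choose 4) + (17 choose 5) + (17 choose 6) + (17 choose 7) + (17 choose 8) + (17 choose 9)
     = 1 + 17 + 136 + 680 + 2380 + 6188 + 12376 + 19448 + 24310 + 24310
     = 89846.

89846


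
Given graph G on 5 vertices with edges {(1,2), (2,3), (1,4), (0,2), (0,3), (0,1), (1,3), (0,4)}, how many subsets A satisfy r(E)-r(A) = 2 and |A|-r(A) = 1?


R(x,y) = sum over A in 2^E of x^(r(E)-r(A)) * y^(|A|-r(A)).
G has 5 vertices, 8 edges. r(E) = 4.
Enumerate all 2^8 = 256 subsets.
Count subsets with r(E)-r(A)=2 and |A|-r(A)=1: 5.

5


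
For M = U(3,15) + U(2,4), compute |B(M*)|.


(M1+M2)* = M1* + M2*.
M1* = U(12,15), bases: C(15,12) = 455.
M2* = U(2,4), bases: C(4,2) = 6.
|B(M*)| = 455 * 6 = 2730.

2730


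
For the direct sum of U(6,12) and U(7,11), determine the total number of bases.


Bases of a direct sum M1 + M2: |B| = |B(M1)| * |B(M2)|.
|B(U(6,12))| = C(12,6) = 924.
|B(U(7,11))| = C(11,7) = 330.
Total bases = 924 * 330 = 304920.

304920


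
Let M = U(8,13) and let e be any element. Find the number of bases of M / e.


Contracting e from U(8,13) gives U(7,12).
Bases of U(7,12) = C(12,7) = 12! / (7! * 5!) = 792.

792


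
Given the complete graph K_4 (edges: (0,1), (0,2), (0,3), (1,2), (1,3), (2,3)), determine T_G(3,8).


T(K_4; x,y) = x^3 + 3x^2 + 4xy + 2x + y^3 + 3y^2 + 2y.
Substituting x=3, y=8:
= 27 + 27 + 96 + 6 + 512 + 192 + 16
= 876.

876


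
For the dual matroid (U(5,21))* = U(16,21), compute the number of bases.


The dual of U(r,n) is U(n-r, n) = U(16,21).
Bases of U(16,21) are all (16)-element subsets.
|B(M*)| = C(21,16) = 21! / (16! * 5!) = 20349.

20349


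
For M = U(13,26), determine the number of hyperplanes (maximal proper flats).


Hyperplanes of U(13,26) are flats of rank 12.
In a uniform matroid, these are exactly the (12)-element subsets.
Count = C(26,12) = 9657700.

9657700


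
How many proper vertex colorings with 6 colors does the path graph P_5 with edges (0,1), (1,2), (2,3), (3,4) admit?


P(P_5, k) = k * (k-1)^(4).
P(6) = 6 * 5^4 = 6 * 625 = 3750.

3750


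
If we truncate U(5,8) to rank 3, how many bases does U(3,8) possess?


Truncating U(5,8) to rank 3 gives U(3,8).
Bases of U(3,8) are all 3-element subsets of 8 elements.
Number of bases = C(8,3) = (8 * 7 * 6) / (1 * 2 * 3) = 56.

56


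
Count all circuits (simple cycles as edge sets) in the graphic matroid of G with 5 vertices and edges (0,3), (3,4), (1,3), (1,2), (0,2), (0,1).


A circuit in a graphic matroid = edge set of a simple cycle.
G has 5 vertices and 6 edges.
Enumerating all minimal edge subsets forming cycles...
Total circuits found: 3.

3


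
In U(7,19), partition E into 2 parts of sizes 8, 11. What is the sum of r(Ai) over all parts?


r(Ai) = min(|Ai|, 7) for each part.
Sum = min(8,7) + min(11,7)
    = 7 + 7
    = 14.

14


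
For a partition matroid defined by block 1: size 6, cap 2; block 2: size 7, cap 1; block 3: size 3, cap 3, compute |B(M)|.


A basis picks exactly ci elements from block i.
Number of bases = product of C(|Si|, ci).
= C(6,2) * C(7,1) * C(3,3)
= 15 * 7 * 1
= 105.

105


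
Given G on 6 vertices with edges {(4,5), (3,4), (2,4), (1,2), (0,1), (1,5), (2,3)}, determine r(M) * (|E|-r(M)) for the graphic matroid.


r(M) = |V| - c = 6 - 1 = 5.
nullity = |E| - r(M) = 7 - 5 = 2.
Product = 5 * 2 = 10.

10


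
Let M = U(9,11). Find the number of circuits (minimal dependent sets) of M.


In U(9,11), circuits are the (10)-element subsets.
Any set of 10 elements is dependent, and removing any one element gives
an independent set of size 9, so it is a minimal dependent set.
Number of circuits = (11 choose 10) = 11.

11


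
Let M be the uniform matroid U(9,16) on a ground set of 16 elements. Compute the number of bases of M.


Bases of U(9,16) are all 9-element subsets of the 16-element ground set.
Number of bases = C(16,9).
C(16,9) = 11440.

11440


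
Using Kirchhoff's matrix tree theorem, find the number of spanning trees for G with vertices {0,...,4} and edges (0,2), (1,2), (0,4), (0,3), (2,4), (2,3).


By Kirchhoff's matrix tree theorem, the number of spanning trees equals
the determinant of any cofactor of the Laplacian matrix L.
G has 5 vertices and 6 edges.
Computing the (4 x 4) cofactor determinant gives 8.

8


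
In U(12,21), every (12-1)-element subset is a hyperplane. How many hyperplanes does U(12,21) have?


Hyperplanes of U(12,21) are flats of rank 11.
In a uniform matroid, these are exactly the (11)-element subsets.
Count = C(21,11) = 21! / (11! * 10!) = 352716.

352716


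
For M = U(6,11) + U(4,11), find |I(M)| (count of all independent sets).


For a direct sum, |I(M1+M2)| = |I(M1)| * |I(M2)|.
|I(U(6,11))| = sum C(11,k) for k=0..6 = 1486.
|I(U(4,11))| = sum C(11,k) for k=0..4 = 562.
Total = 1486 * 562 = 835132.

835132


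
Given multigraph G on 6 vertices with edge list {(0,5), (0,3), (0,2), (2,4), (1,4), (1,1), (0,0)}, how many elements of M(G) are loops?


In a graphic matroid, a loop is a self-loop edge (u,u) with rank 0.
Examining all 7 edges for self-loops...
Self-loops found: (1,1), (0,0)
Number of loops = 2.

2


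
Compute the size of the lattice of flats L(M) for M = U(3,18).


Flats of U(3,18): every subset of size < 3 is a flat, plus E itself.
Count = (18 choose 0) + (18 choose 1) + (18 choose 2) + 1
     = 1 + 18 + 153 + 1
     = 173.

173


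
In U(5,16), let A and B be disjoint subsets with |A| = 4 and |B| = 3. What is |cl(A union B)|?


|A union B| = 4 + 3 = 7 (disjoint).
In U(5,16), cl(S) = S if |S| < 5, else cl(S) = E.
Since 7 >= 5, cl(A union B) = E.
|cl(A union B)| = 16.

16


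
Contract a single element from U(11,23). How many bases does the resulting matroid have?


Contracting e from U(11,23) gives U(10,22).
Bases of U(10,22) = (22 choose 10) = 646646.

646646


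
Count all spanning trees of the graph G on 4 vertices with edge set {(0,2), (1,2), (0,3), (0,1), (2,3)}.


By Kirchhoff's matrix tree theorem, the number of spanning trees equals
the determinant of any cofactor of the Laplacian matrix L.
G has 4 vertices and 5 edges.
Computing the (3 x 3) cofactor determinant gives 8.

8


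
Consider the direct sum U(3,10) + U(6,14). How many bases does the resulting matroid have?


Bases of a direct sum M1 + M2: |B| = |B(M1)| * |B(M2)|.
|B(U(3,10))| = C(10,3) = 120.
|B(U(6,14))| = C(14,6) = 3003.
Total bases = 120 * 3003 = 360360.

360360


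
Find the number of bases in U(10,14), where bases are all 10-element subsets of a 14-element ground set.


Bases of U(10,14) are all 10-element subsets of the 14-element ground set.
Number of bases = C(14,10).
C(14,10) = 14! / (10! * 4!) = 1001.

1001


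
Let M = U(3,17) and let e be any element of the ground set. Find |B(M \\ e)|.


Deleting e from U(3,17) gives U(3,16) since n > r.
Bases of U(3,16) = C(16,3) = 16! / (3! * 13!) = 560.

560


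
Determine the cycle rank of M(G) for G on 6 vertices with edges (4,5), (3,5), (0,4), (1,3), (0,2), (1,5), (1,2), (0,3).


Cycle rank (nullity) = |E| - r(M) = |E| - (|V| - c).
|E| = 8, |V| = 6, c = 1.
Nullity = 8 - (6 - 1) = 8 - 5 = 3.

3


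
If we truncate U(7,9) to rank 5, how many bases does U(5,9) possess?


Truncating U(7,9) to rank 5 gives U(5,9).
Bases of U(5,9) are all 5-element subsets of 9 elements.
Number of bases = (9 choose 5) = 126.

126


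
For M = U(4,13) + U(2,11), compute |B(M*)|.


(M1+M2)* = M1* + M2*.
M1* = U(9,13), bases: C(13,9) = 715.
M2* = U(9,11), bases: C(11,9) = 55.
|B(M*)| = 715 * 55 = 39325.

39325


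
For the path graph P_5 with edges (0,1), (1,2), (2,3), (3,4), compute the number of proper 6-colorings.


P(P_5, k) = k * (k-1)^(4).
P(6) = 6 * 5^4 = 6 * 625 = 3750.

3750


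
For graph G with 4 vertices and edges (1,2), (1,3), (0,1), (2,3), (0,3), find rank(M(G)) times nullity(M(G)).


r(M) = |V| - c = 4 - 1 = 3.
nullity = |E| - r(M) = 5 - 3 = 2.
Product = 3 * 2 = 6.

6


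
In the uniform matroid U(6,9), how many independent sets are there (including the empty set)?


Independent sets of U(6,9) are all subsets of size <= 6.
Count = C(9,0) + C(9,1) + C(9,2) + C(9,3) + C(9,4) + C(9,5) + C(9,6)
     = 1 + 9 + 36 + 84 + 126 + 126 + 84
     = 466.

466


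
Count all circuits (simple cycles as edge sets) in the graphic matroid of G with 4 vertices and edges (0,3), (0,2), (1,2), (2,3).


A circuit in a graphic matroid = edge set of a simple cycle.
G has 4 vertices and 4 edges.
Enumerating all minimal edge subsets forming cycles...
Total circuits found: 1.

1


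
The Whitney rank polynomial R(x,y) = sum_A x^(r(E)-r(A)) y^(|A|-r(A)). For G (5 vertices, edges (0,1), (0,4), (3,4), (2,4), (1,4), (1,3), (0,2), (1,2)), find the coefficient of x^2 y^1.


R(x,y) = sum over A in 2^E of x^(r(E)-r(A)) * y^(|A|-r(A)).
G has 5 vertices, 8 edges. r(E) = 4.
Enumerate all 2^8 = 256 subsets.
Count subsets with r(E)-r(A)=2 and |A|-r(A)=1: 5.

5


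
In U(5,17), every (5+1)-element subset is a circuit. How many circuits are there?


In U(5,17), circuits are the (6)-element subsets.
Any set of 6 elements is dependent, and removing any one element gives
an independent set of size 5, so it is a minimal dependent set.
Number of circuits = C(17,6) = 12376.

12376


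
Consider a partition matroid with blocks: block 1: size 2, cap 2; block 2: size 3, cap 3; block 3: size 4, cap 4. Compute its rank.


Rank of a partition matroid = sum of min(|Si|, ci) for each block.
= min(2,2) + min(3,3) + min(4,4)
= 2 + 3 + 4
= 9.

9


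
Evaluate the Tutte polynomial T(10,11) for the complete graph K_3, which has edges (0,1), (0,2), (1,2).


T(K_3; x,y) = x^2 + x + y.
T(10,11) = 100 + 10 + 11 = 121.

121


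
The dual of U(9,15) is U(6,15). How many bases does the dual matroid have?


The dual of U(r,n) is U(n-r, n) = U(6,15).
Bases of U(6,15) are all (6)-element subsets.
|B(M*)| = (15 choose 6) = 5005.

5005


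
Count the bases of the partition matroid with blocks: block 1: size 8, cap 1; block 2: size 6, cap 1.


A basis picks exactly ci elements from block i.
Number of bases = product of C(|Si|, ci).
= C(8,1) * C(6,1)
= 8 * 6
= 48.

48


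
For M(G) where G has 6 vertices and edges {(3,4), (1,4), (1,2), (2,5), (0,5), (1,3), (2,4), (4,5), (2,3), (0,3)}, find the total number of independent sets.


An independent set in a graphic matroid is an acyclic edge subset.
G has 6 vertices and 10 edges.
Enumerate all 2^10 = 1024 subsets, checking for acyclicity.
Total independent sets = 454.

454


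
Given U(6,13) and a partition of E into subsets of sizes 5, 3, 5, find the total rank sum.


r(Ai) = min(|Ai|, 6) for each part.
Sum = min(5,6) + min(3,6) + min(5,6)
    = 5 + 3 + 5
    = 13.

13


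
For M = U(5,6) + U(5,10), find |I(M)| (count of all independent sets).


For a direct sum, |I(M1+M2)| = |I(M1)| * |I(M2)|.
|I(U(5,6))| = sum C(6,k) for k=0..5 = 63.
|I(U(5,10))| = sum C(10,k) for k=0..5 = 638.
Total = 63 * 638 = 40194.

40194


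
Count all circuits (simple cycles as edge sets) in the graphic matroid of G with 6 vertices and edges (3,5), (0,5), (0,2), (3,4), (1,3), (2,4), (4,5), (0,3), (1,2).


A circuit in a graphic matroid = edge set of a simple cycle.
G has 6 vertices and 9 edges.
Enumerating all minimal edge subsets forming cycles...
Total circuits found: 13.

13


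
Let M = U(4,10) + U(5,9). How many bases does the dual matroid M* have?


(M1+M2)* = M1* + M2*.
M1* = U(6,10), bases: C(10,6) = 210.
M2* = U(4,9), bases: C(9,4) = 126.
|B(M*)| = 210 * 126 = 26460.

26460


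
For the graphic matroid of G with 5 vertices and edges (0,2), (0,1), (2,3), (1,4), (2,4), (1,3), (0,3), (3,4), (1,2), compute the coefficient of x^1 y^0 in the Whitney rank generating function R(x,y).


R(x,y) = sum over A in 2^E of x^(r(E)-r(A)) * y^(|A|-r(A)).
G has 5 vertices, 9 edges. r(E) = 4.
Enumerate all 2^9 = 512 subsets.
Count subsets with r(E)-r(A)=1 and |A|-r(A)=0: 77.

77


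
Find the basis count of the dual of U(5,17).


The dual of U(r,n) is U(n-r, n) = U(12,17).
Bases of U(12,17) are all (12)-element subsets.
|B(M*)| = (17 choose 12) = 6188.

6188


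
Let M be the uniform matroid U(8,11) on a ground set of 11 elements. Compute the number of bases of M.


Bases of U(8,11) are all 8-element subsets of the 11-element ground set.
Number of bases = C(11,8).
C(11,8) = 165.

165


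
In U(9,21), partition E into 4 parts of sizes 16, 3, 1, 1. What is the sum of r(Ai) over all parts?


r(Ai) = min(|Ai|, 9) for each part.
Sum = min(16,9) + min(3,9) + min(1,9) + min(1,9)
    = 9 + 3 + 1 + 1
    = 14.

14


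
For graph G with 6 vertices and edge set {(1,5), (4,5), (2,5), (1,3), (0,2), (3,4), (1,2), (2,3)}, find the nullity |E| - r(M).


Cycle rank (nullity) = |E| - r(M) = |E| - (|V| - c).
|E| = 8, |V| = 6, c = 1.
Nullity = 8 - (6 - 1) = 8 - 5 = 3.

3


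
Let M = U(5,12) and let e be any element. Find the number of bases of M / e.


Contracting e from U(5,12) gives U(4,11).
Bases of U(4,11) = C(11,4) = 11! / (4! * 7!) = 330.

330


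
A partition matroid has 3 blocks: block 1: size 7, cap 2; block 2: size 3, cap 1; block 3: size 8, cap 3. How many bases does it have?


A basis picks exactly ci elements from block i.
Number of bases = product of C(|Si|, ci).
= C(7,2) * C(3,1) * C(8,3)
= 21 * 3 * 56
= 3528.

3528


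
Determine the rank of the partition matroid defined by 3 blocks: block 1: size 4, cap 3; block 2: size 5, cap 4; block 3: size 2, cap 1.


Rank of a partition matroid = sum of min(|Si|, ci) for each block.
= min(4,3) + min(5,4) + min(2,1)
= 3 + 4 + 1
= 8.

8


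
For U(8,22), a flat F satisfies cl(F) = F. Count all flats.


Flats of U(8,22): every subset of size < 8 is a flat, plus E itself.
Count = (22 choose 0) + (22 choose 1) + (22 choose 2) + (22 choose 3) + (22 choose 4) + (22 choose 5) + (22 choose 6) + (22 choose 7) + 1
     = 1 + 22 + 231 + 1540 + 7315 + 26334 + 74613 + 170544 + 1
     = 280601.

280601


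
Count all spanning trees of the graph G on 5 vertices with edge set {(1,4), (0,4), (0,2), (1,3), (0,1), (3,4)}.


By Kirchhoff's matrix tree theorem, the number of spanning trees equals
the determinant of any cofactor of the Laplacian matrix L.
G has 5 vertices and 6 edges.
Computing the (4 x 4) cofactor determinant gives 8.

8


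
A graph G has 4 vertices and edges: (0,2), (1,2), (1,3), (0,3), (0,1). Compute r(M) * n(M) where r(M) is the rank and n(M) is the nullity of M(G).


r(M) = |V| - c = 4 - 1 = 3.
nullity = |E| - r(M) = 5 - 3 = 2.
Product = 3 * 2 = 6.

6


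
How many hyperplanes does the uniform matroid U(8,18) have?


Hyperplanes of U(8,18) are flats of rank 7.
In a uniform matroid, these are exactly the (7)-element subsets.
Count = (18 choose 7) = 31824.

31824


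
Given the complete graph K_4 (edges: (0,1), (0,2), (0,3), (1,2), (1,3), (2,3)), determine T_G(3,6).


T(K_4; x,y) = x^3 + 3x^2 + 4xy + 2x + y^3 + 3y^2 + 2y.
Substituting x=3, y=6:
= 27 + 27 + 72 + 6 + 216 + 108 + 12
= 468.

468


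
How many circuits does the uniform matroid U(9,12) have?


In U(9,12), circuits are the (10)-element subsets.
Any set of 10 elements is dependent, and removing any one element gives
an independent set of size 9, so it is a minimal dependent set.
Number of circuits = (12 choose 10) = 66.

66


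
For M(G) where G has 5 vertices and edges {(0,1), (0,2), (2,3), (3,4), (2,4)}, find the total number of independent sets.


An independent set in a graphic matroid is an acyclic edge subset.
G has 5 vertices and 5 edges.
Enumerate all 2^5 = 32 subsets, checking for acyclicity.
Total independent sets = 28.

28


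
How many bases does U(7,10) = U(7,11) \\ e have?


Deleting e from U(7,11) gives U(7,10) since n > r.
Bases of U(7,10) = (10 choose 7) = 120.

120


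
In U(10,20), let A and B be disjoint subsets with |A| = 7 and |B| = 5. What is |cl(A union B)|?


|A union B| = 7 + 5 = 12 (disjoint).
In U(10,20), cl(S) = S if |S| < 10, else cl(S) = E.
Since 12 >= 10, cl(A union B) = E.
|cl(A union B)| = 20.

20


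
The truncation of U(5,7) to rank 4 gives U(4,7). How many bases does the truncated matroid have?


Truncating U(5,7) to rank 4 gives U(4,7).
Bases of U(4,7) are all 4-element subsets of 7 elements.
Number of bases = (7 choose 4) = 35.

35


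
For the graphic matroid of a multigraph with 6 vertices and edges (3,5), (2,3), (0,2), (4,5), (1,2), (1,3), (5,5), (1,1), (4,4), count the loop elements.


In a graphic matroid, a loop is a self-loop edge (u,u) with rank 0.
Examining all 9 edges for self-loops...
Self-loops found: (5,5), (1,1), (4,4)
Number of loops = 3.

3


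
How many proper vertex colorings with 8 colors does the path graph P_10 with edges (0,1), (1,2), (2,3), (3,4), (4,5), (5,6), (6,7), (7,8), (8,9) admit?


P(P_10, k) = k * (k-1)^(9).
P(8) = 8 * 7^9 = 8 * 40353607 = 322828856.

322828856


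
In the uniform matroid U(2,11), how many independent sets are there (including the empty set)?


Independent sets of U(2,11) are all subsets of size <= 2.
Count = C(11,0) + C(11,1) + C(11,2)
     = 1 + 11 + 55
     = 67.

67


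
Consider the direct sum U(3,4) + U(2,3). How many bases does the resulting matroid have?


Bases of a direct sum M1 + M2: |B| = |B(M1)| * |B(M2)|.
|B(U(3,4))| = C(4,3) = 4.
|B(U(2,3))| = C(3,2) = 3.
Total bases = 4 * 3 = 12.

12


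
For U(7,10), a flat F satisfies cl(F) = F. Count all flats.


Flats of U(7,10): every subset of size < 7 is a flat, plus E itself.
Count = (10 choose 0) + (10 choose 1) + (10 choose 2) + (10 choose 3) + (10 choose 4) + (10 choose 5) + (10 choose 6) + 1
     = 1 + 10 + 45 + 120 + 210 + 252 + 210 + 1
     = 849.

849


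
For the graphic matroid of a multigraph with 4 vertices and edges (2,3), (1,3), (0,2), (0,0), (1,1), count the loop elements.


In a graphic matroid, a loop is a self-loop edge (u,u) with rank 0.
Examining all 5 edges for self-loops...
Self-loops found: (0,0), (1,1)
Number of loops = 2.

2


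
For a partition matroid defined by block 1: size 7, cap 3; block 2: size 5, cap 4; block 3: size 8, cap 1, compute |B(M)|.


A basis picks exactly ci elements from block i.
Number of bases = product of C(|Si|, ci).
= C(7,3) * C(5,4) * C(8,1)
= 35 * 5 * 8
= 1400.

1400


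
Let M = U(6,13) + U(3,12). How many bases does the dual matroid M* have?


(M1+M2)* = M1* + M2*.
M1* = U(7,13), bases: C(13,7) = 1716.
M2* = U(9,12), bases: C(12,9) = 220.
|B(M*)| = 1716 * 220 = 377520.

377520


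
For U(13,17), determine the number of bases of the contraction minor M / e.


Contracting e from U(13,17) gives U(12,16).
Bases of U(12,16) = (16 choose 12) = 1820.

1820


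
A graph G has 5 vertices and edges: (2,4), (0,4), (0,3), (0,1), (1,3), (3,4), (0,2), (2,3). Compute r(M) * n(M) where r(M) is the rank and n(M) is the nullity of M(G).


r(M) = |V| - c = 5 - 1 = 4.
nullity = |E| - r(M) = 8 - 4 = 4.
Product = 4 * 4 = 16.

16


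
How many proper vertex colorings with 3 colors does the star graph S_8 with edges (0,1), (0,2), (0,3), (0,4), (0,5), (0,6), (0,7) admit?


P(tree, k) = k * (k-1)^(7) for any tree on 8 vertices.
P(3) = 3 * 2^7 = 3 * 128 = 384.

384


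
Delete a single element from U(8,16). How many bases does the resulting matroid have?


Deleting e from U(8,16) gives U(8,15) since n > r.
Bases of U(8,15) = C(15,8) = 15! / (8! * 7!) = 6435.

6435


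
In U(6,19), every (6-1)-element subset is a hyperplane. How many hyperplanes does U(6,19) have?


Hyperplanes of U(6,19) are flats of rank 5.
In a uniform matroid, these are exactly the (5)-element subsets.
Count = (19 choose 5) = 11628.

11628


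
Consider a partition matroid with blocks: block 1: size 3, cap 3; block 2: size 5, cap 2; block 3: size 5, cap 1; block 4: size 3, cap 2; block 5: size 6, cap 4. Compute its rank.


Rank of a partition matroid = sum of min(|Si|, ci) for each block.
= min(3,3) + min(5,2) + min(5,1) + min(3,2) + min(6,4)
= 3 + 2 + 1 + 2 + 4
= 12.

12


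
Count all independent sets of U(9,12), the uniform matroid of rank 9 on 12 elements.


Independent sets of U(9,12) are all subsets of size <= 9.
Count = C(12,0) + C(12,1) + C(12,2) + C(12,3) + C(12,4) + C(12,5) + C(12,6) + C(12,7) + C(12,8) + C(12,9)
     = 1 + 12 + 66 + 220 + 495 + 792 + 924 + 792 + 495 + 220
     = 4017.

4017


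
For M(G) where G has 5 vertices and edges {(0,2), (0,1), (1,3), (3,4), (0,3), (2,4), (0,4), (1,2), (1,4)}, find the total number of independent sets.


An independent set in a graphic matroid is an acyclic edge subset.
G has 5 vertices and 9 edges.
Enumerate all 2^9 = 512 subsets, checking for acyclicity.
Total independent sets = 198.

198


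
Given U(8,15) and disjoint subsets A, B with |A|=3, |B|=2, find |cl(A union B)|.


|A union B| = 3 + 2 = 5 (disjoint).
In U(8,15), cl(S) = S if |S| < 8, else cl(S) = E.
Since 5 < 8, cl(A union B) = A union B.
|cl(A union B)| = 5.

5


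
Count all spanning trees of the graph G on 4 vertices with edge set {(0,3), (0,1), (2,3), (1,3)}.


By Kirchhoff's matrix tree theorem, the number of spanning trees equals
the determinant of any cofactor of the Laplacian matrix L.
G has 4 vertices and 4 edges.
Computing the (3 x 3) cofactor determinant gives 3.

3


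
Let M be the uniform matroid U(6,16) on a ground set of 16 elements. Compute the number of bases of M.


Bases of U(6,16) are all 6-element subsets of the 16-element ground set.
Number of bases = C(16,6).
C(16,6) = 16! / (6! * 10!) = 8008.

8008


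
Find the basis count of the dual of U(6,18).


The dual of U(r,n) is U(n-r, n) = U(12,18).
Bases of U(12,18) are all (12)-element subsets.
|B(M*)| = C(18,12) = 18564.

18564


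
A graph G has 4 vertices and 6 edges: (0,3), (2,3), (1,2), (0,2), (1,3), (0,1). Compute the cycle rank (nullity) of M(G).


Cycle rank (nullity) = |E| - r(M) = |E| - (|V| - c).
|E| = 6, |V| = 4, c = 1.
Nullity = 6 - (4 - 1) = 6 - 3 = 3.

3


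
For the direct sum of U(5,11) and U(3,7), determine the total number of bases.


Bases of a direct sum M1 + M2: |B| = |B(M1)| * |B(M2)|.
|B(U(5,11))| = C(11,5) = 462.
|B(U(3,7))| = C(7,3) = 35.
Total bases = 462 * 35 = 16170.

16170


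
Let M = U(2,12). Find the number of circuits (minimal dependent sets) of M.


In U(2,12), circuits are the (3)-element subsets.
Any set of 3 elements is dependent, and removing any one element gives
an independent set of size 2, so it is a minimal dependent set.
Number of circuits = (12 choose 3) = 220.

220


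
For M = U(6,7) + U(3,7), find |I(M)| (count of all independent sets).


For a direct sum, |I(M1+M2)| = |I(M1)| * |I(M2)|.
|I(U(6,7))| = sum C(7,k) for k=0..6 = 127.
|I(U(3,7))| = sum C(7,k) for k=0..3 = 64.
Total = 127 * 64 = 8128.

8128


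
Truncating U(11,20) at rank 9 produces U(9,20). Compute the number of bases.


Truncating U(11,20) to rank 9 gives U(9,20).
Bases of U(9,20) are all 9-element subsets of 20 elements.
Number of bases = (20 choose 9) = 167960.

167960


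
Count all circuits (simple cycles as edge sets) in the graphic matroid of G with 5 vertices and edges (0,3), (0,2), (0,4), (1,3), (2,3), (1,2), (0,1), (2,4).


A circuit in a graphic matroid = edge set of a simple cycle.
G has 5 vertices and 8 edges.
Enumerating all minimal edge subsets forming cycles...
Total circuits found: 12.

12


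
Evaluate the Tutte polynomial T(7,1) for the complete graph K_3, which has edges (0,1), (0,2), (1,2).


T(K_3; x,y) = x^2 + x + y.
T(7,1) = 49 + 7 + 1 = 57.

57


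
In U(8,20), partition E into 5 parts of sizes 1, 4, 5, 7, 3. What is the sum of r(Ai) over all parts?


r(Ai) = min(|Ai|, 8) for each part.
Sum = min(1,8) + min(4,8) + min(5,8) + min(7,8) + min(3,8)
    = 1 + 4 + 5 + 7 + 3
    = 20.

20


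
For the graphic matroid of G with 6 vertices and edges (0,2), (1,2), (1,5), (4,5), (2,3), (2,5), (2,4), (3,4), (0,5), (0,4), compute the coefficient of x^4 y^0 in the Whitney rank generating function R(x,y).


R(x,y) = sum over A in 2^E of x^(r(E)-r(A)) * y^(|A|-r(A)).
G has 6 vertices, 10 edges. r(E) = 5.
Enumerate all 2^10 = 1024 subsets.
Count subsets with r(E)-r(A)=4 and |A|-r(A)=0: 10.

10


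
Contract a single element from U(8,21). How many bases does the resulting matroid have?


Contracting e from U(8,21) gives U(7,20).
Bases of U(7,20) = (20 choose 7) = 77520.

77520


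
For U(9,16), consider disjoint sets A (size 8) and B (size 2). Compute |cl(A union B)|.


|A union B| = 8 + 2 = 10 (disjoint).
In U(9,16), cl(S) = S if |S| < 9, else cl(S) = E.
Since 10 >= 9, cl(A union B) = E.
|cl(A union B)| = 16.

16


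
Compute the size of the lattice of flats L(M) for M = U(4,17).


Flats of U(4,17): every subset of size < 4 is a flat, plus E itself.
Count = C(17,0) + C(17,1) + C(17,2) + C(17,3) + 1
     = 1 + 17 + 136 + 680 + 1
     = 835.

835


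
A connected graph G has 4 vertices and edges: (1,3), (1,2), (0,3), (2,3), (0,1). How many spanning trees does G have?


By Kirchhoff's matrix tree theorem, the number of spanning trees equals
the determinant of any cofactor of the Laplacian matrix L.
G has 4 vertices and 5 edges.
Computing the (3 x 3) cofactor determinant gives 8.

8


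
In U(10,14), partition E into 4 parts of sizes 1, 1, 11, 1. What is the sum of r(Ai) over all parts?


r(Ai) = min(|Ai|, 10) for each part.
Sum = min(1,10) + min(1,10) + min(11,10) + min(1,10)
    = 1 + 1 + 10 + 1
    = 13.

13


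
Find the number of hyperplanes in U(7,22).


Hyperplanes of U(7,22) are flats of rank 6.
In a uniform matroid, these are exactly the (6)-element subsets.
Count = C(22,6) = 22! / (6! * 16!) = 74613.

74613


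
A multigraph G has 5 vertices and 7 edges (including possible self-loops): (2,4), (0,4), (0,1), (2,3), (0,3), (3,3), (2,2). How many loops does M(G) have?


In a graphic matroid, a loop is a self-loop edge (u,u) with rank 0.
Examining all 7 edges for self-loops...
Self-loops found: (3,3), (2,2)
Number of loops = 2.

2


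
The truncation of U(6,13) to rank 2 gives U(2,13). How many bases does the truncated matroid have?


Truncating U(6,13) to rank 2 gives U(2,13).
Bases of U(2,13) are all 2-element subsets of 13 elements.
Number of bases = (13 choose 2) = 78.

78


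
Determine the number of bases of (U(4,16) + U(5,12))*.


(M1+M2)* = M1* + M2*.
M1* = U(12,16), bases: C(16,12) = 1820.
M2* = U(7,12), bases: C(12,7) = 792.
|B(M*)| = 1820 * 792 = 1441440.

1441440


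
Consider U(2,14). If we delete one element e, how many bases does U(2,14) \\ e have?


Deleting e from U(2,14) gives U(2,13) since n > r.
Bases of U(2,13) = (13 choose 2) = 78.

78


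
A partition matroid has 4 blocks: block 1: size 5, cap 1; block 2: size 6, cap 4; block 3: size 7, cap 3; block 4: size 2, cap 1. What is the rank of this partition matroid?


Rank of a partition matroid = sum of min(|Si|, ci) for each block.
= min(5,1) + min(6,4) + min(7,3) + min(2,1)
= 1 + 4 + 3 + 1
= 9.

9


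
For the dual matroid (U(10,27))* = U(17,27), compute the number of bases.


The dual of U(r,n) is U(n-r, n) = U(17,27).
Bases of U(17,27) are all (17)-element subsets.
|B(M*)| = (27 choose 17) = 8436285.

8436285


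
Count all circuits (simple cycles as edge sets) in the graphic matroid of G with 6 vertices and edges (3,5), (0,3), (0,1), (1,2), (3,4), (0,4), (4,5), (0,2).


A circuit in a graphic matroid = edge set of a simple cycle.
G has 6 vertices and 8 edges.
Enumerating all minimal edge subsets forming cycles...
Total circuits found: 4.

4


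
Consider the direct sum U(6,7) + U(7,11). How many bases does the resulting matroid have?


Bases of a direct sum M1 + M2: |B| = |B(M1)| * |B(M2)|.
|B(U(6,7))| = C(7,6) = 7.
|B(U(7,11))| = C(11,7) = 330.
Total bases = 7 * 330 = 2310.

2310


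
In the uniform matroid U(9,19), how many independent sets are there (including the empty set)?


Independent sets of U(9,19) are all subsets of size <= 9.
Count = C(19,0) + C(19,1) + C(19,2) + C(19,3) + C(19,4) + C(19,5) + C(19,6) + C(19,7) + C(19,8) + C(19,9)
     = 1 + 19 + 171 + 969 + 3876 + 11628 + 27132 + 50388 + 75582 + 92378
     = 262144.

262144


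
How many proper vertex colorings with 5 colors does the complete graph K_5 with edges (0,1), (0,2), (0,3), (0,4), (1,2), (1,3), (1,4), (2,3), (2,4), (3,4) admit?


P(K_5, k) = k(k-1)(k-2)...(k-4).
P(5) = (5) * (4) * (3) * (2) * (1) = 120.

120


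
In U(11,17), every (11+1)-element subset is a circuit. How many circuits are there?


In U(11,17), circuits are the (12)-element subsets.
Any set of 12 elements is dependent, and removing any one element gives
an independent set of size 11, so it is a minimal dependent set.
Number of circuits = C(17,12) = 6188.

6188


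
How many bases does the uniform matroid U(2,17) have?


Bases of U(2,17) are all 2-element subsets of the 17-element ground set.
Number of bases = C(17,2).
C(17,2) = 17! / (2! * 15!) = 136.

136


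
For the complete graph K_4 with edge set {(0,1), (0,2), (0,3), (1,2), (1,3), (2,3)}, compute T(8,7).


T(K_4; x,y) = x^3 + 3x^2 + 4xy + 2x + y^3 + 3y^2 + 2y.
Substituting x=8, y=7:
= 512 + 192 + 224 + 16 + 343 + 147 + 14
= 1448.

1448


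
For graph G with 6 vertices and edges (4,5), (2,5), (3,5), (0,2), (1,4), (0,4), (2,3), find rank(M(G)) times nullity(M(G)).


r(M) = |V| - c = 6 - 1 = 5.
nullity = |E| - r(M) = 7 - 5 = 2.
Product = 5 * 2 = 10.

10


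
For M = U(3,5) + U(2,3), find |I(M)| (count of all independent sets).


For a direct sum, |I(M1+M2)| = |I(M1)| * |I(M2)|.
|I(U(3,5))| = sum C(5,k) for k=0..3 = 26.
|I(U(2,3))| = sum C(3,k) for k=0..2 = 7.
Total = 26 * 7 = 182.

182


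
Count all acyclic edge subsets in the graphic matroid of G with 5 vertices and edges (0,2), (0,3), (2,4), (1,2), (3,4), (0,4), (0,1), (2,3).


An independent set in a graphic matroid is an acyclic edge subset.
G has 5 vertices and 8 edges.
Enumerate all 2^8 = 256 subsets, checking for acyclicity.
Total independent sets = 128.

128


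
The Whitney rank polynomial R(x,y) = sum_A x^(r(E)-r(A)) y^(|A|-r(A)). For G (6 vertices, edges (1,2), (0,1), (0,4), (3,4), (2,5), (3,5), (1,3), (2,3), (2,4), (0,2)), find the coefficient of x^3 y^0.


R(x,y) = sum over A in 2^E of x^(r(E)-r(A)) * y^(|A|-r(A)).
G has 6 vertices, 10 edges. r(E) = 5.
Enumerate all 2^10 = 1024 subsets.
Count subsets with r(E)-r(A)=3 and |A|-r(A)=0: 45.

45


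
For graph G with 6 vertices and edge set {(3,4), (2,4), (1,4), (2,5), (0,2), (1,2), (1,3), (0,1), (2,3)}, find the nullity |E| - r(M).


Cycle rank (nullity) = |E| - r(M) = |E| - (|V| - c).
|E| = 9, |V| = 6, c = 1.
Nullity = 9 - (6 - 1) = 9 - 5 = 4.

4


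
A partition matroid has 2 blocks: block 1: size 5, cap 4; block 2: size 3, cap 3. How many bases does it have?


A basis picks exactly ci elements from block i.
Number of bases = product of C(|Si|, ci).
= C(5,4) * C(3,3)
= 5 * 1
= 5.

5


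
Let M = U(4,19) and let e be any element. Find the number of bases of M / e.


Contracting e from U(4,19) gives U(3,18).
Bases of U(3,18) = (18 choose 3) = 816.

816


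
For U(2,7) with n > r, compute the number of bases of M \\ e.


Deleting e from U(2,7) gives U(2,6) since n > r.
Bases of U(2,6) = C(6,2) = (6 * 5) / (1 * 2) = 15.

15


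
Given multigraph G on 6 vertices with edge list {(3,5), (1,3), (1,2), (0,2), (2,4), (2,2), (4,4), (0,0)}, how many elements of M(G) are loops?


In a graphic matroid, a loop is a self-loop edge (u,u) with rank 0.
Examining all 8 edges for self-loops...
Self-loops found: (2,2), (4,4), (0,0)
Number of loops = 3.

3


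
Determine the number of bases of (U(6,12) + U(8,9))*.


(M1+M2)* = M1* + M2*.
M1* = U(6,12), bases: C(12,6) = 924.
M2* = U(1,9), bases: C(9,1) = 9.
|B(M*)| = 924 * 9 = 8316.

8316


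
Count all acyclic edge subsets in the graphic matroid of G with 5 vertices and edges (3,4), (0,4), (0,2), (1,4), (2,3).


An independent set in a graphic matroid is an acyclic edge subset.
G has 5 vertices and 5 edges.
Enumerate all 2^5 = 32 subsets, checking for acyclicity.
Total independent sets = 30.

30


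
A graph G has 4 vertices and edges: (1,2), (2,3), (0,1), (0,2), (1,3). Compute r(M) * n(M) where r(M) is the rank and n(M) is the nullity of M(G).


r(M) = |V| - c = 4 - 1 = 3.
nullity = |E| - r(M) = 5 - 3 = 2.
Product = 3 * 2 = 6.

6


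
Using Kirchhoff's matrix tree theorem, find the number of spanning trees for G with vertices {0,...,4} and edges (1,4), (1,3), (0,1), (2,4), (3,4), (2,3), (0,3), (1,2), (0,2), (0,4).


By Kirchhoff's matrix tree theorem, the number of spanning trees equals
the determinant of any cofactor of the Laplacian matrix L.
G has 5 vertices and 10 edges.
Computing the (4 x 4) cofactor determinant gives 125.

125


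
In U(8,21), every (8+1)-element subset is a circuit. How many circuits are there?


In U(8,21), circuits are the (9)-element subsets.
Any set of 9 elements is dependent, and removing any one element gives
an independent set of size 8, so it is a minimal dependent set.
Number of circuits = C(21,9) = 293930.

293930


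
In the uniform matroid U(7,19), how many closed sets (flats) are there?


Flats of U(7,19): every subset of size < 7 is a flat, plus E itself.
Count = (19 choose 0) + (19 choose 1) + (19 choose 2) + (19 choose 3) + (19 choose 4) + (19 choose 5) + (19 choose 6) + 1
     = 1 + 19 + 171 + 969 + 3876 + 11628 + 27132 + 1
     = 43797.

43797


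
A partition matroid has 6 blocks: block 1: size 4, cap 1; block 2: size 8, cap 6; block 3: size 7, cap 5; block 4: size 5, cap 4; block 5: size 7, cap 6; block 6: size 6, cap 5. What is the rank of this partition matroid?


Rank of a partition matroid = sum of min(|Si|, ci) for each block.
= min(4,1) + min(8,6) + min(7,5) + min(5,4) + min(7,6) + min(6,5)
= 1 + 6 + 5 + 4 + 6 + 5
= 27.

27
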